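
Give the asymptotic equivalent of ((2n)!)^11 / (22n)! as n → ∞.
((2n)!)^11/(22n)! ~ ((2π·2n)^(10/2) / sqrt(11)) · 11^(−11·2n)  →  0

Write N = 2n. Stirling: N! ~ sqrt(2π N)(N/e)^N and (11N)! ~ sqrt(2π·11N)·(11N/e)^(11N).
  (N!)^11/(11N)! ~ (2π N)^(11/2) (N/e)^(11N) / [sqrt(2π·11N) (11N/e)^(11N)]
     = (2π N)^(11/2) / sqrt(2π·11N) · (N/(11N))^(11N)
     = (2π N)^((11−1)/2) / sqrt(11) · 11^(−11N).
Since 11^11 > 1, the factor 11^(−11N) decays exponentially, so the ratio → 0. Substituting N = 2n gives the stated form.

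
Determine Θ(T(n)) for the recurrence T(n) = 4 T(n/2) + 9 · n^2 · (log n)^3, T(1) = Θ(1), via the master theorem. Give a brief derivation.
T(n) = Θ(n^2 · (log n)^4)

Here log_2 4 = 2 and f(n) = 9 · n^2 · (log n)^3 = Θ(n^(log_2 4) · (log n)^3). This is the extended Case 2 of the master theorem (f matches the critical exponent up to log factors), giving T(n) = Θ(n^(log_2 4) · (log n)^(3+1)) = Θ(n^2 · (log n)^4).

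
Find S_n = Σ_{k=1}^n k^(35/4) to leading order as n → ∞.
S_n ~ (4/39) · n^(39/4)

Integral comparison: Σ_{k=1}^n k^(35/4) = ∫_0^n x^(35/4) dx + O(n^(35/4)). The integral is n^(1 + 35/4) / (1 + 35/4) = n^((35+4)/4) / ((35+4)/4) = (4/39) · n^(39/4).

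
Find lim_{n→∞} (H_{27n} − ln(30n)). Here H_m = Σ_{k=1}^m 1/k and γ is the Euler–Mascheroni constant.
lim = ln(9/10) + γ

By Euler-Maclaurin, H_m = ln m + γ + O(1/m). So
  H_{27n} − ln(30n) = ln(27n) + γ − ln(30n) + O(1/n)
                       = ln(27/30) + γ + O(1/n).
Hence the limit is ln(27/30) + γ (= ln(9/10)).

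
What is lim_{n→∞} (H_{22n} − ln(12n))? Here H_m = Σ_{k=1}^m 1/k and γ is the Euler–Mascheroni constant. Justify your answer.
lim = ln(11/6) + γ

By Euler-Maclaurin, H_m = ln m + γ + O(1/m). So
  H_{22n} − ln(12n) = ln(22n) + γ − ln(12n) + O(1/n)
                       = ln(22/12) + γ + O(1/n).
Hence the limit is ln(22/12) + γ (= ln(11/6)).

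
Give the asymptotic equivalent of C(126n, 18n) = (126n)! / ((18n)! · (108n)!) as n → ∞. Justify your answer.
C(126n, 18n) ~ (823543/46656)^(18n) · sqrt(7/(12π·18n))

Write N = 18n. Apply Stirling to each factorial:
  (7N)! ~ sqrt(2π·7N) · (7N/e)^(7N),
  N! ~ sqrt(2π N) · (N/e)^N,
  (6N)! ~ sqrt(2π·6N) · (6N/e)^(6N).
The exponential factors combine to (7N)^(7N) / (N^N · (6N)^(6N)) = 7^(7N)/6^(6N) = (7^7/6^6)^N = (823543/46656)^N.
The square-root prefactors combine to sqrt(2π·7N) / (sqrt(2π N)·sqrt(2π·6N)) = sqrt(7 / (2π·6·N)) = sqrt(7/(12π·18n)).
Substituting N = 18n: C(126n, 18n) ~ (823543/46656)^(18n) · sqrt(7/(12π·18n)).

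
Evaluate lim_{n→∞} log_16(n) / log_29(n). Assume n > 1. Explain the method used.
lim = ln(29) / ln(16) = log_16(29)

Change of base: log_16(n) = ln n / ln 16 and log_29(n) = ln n / ln 29. The ratio is (ln n / ln 16) · (ln 29 / ln n) = ln 29 / ln 16, a constant independent of n. So the limit is ln 29 / ln 16 = log_16(29).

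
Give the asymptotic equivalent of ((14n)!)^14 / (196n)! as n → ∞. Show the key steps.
((14n)!)^14/(196n)! ~ ((2π·14n)^(13/2) / sqrt(14)) · 14^(−14·14n)  →  0

Write N = 14n. Stirling: N! ~ sqrt(2π N)(N/e)^N and (14N)! ~ sqrt(2π·14N)·(14N/e)^(14N).
  (N!)^14/(14N)! ~ (2π N)^(14/2) (N/e)^(14N) / [sqrt(2π·14N) (14N/e)^(14N)]
     = (2π N)^(14/2) / sqrt(2π·14N) · (N/(14N))^(14N)
     = (2π N)^((14−1)/2) / sqrt(14) · 14^(−14N).
Since 14^14 > 1, the factor 14^(−14N) decays exponentially, so the ratio → 0. Substituting N = 14n gives the stated form.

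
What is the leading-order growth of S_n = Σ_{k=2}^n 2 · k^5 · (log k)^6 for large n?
S_n ~ n^6 · (log n)^6 / 3

By integral comparison, S_n = ∫_1^n 2 · x^5 · (log x)^6 dx + O(n^5 · (log n)^6). For the integral, the leading term of ∫_1^n x^5 (log x)^6 dx is n^6/6 · (log n)^6 (by repeated integration by parts; each step lowers the log-exponent and produces a relatively O(1/log n) correction). Hence S_n ~ n^6 · (log n)^6 / 3.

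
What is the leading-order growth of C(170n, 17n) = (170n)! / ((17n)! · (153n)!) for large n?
C(170n, 17n) ~ (10000000000/387420489)^(17n) · sqrt(5/(9π·17n))

Write N = 17n. Apply Stirling to each factorial:
  (10N)! ~ sqrt(2π·10N) · (10N/e)^(10N),
  N! ~ sqrt(2π N) · (N/e)^N,
  (9N)! ~ sqrt(2π·9N) · (9N/e)^(9N).
The exponential factors combine to (10N)^(10N) / (N^N · (9N)^(9N)) = 10^(10N)/9^(9N) = (10^10/9^9)^N = (10000000000/387420489)^N.
The square-root prefactors combine to sqrt(2π·10N) / (sqrt(2π N)·sqrt(2π·9N)) = sqrt(10 / (2π·9·N)) = sqrt(5/(9π·17n)).
Substituting N = 17n: C(170n, 17n) ~ (10000000000/387420489)^(17n) · sqrt(5/(9π·17n)).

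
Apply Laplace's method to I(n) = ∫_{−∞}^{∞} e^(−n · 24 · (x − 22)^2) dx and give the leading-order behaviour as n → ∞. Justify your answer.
I(n) = sqrt(π/(24n))

Here φ(x) = 24 · (x − 22)^2 has its unique minimum at x* = 22 with φ(x*) = 0 and φ''(x*) = 48. Laplace's method gives
  I(n) ~ e^(−n φ(x*)) · sqrt(2π / (n · φ''(x*))) = sqrt(2π / (48n)) = sqrt(π/(24n)).
This is exact: substituting u = (x − 22)·sqrt(24n) gives I(n) = (1/sqrt(24n)) ∫_{−∞}^{∞} e^(−u^2) du = sqrt(π/(24n)).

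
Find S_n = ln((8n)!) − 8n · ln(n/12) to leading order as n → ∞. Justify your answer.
S_n ~ 8n · (ln 96 − 1) + O(ln n)

Stirling: ln((8n)!) = 8n ln(8n) − 8n + O(ln n).
  S_n = 8n ln(8n) − 8n − 8n ln(n/12) + O(ln n)
      = 8n ln(8n) − 8n ln n + 8n ln 12 − 8n + O(ln n)
      = 8n ln 8 + 8n ln 12 − 8n + O(ln n)
      = 8n (ln 96 − 1) + O(ln n).
Numerically ln(96) − 1 ≈ 3.5643.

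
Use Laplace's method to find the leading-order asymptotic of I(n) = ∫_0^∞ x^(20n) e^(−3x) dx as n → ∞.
I(n) ~ (sqrt(2π·20n) / 3) · (20n/(3e))^(20n)

Write the integrand as exp(20n ln x − 3x) and set f(x) = 20n ln x − 3x. Then f'(x) = 20n/x − 3 = 0 at x* = 20n/3, and f''(x*) = −20n/x*^2 = −3^2/(20n). Laplace's method (interior maximum) gives
  I(n) ~ e^(f(x*)) · sqrt(2π / |f''(x*)|)
        = exp(20n ln(20n/3) − 20n) · sqrt(2π · 20n / 3^2)
        = (20n/3)^(20n) e^(−20n) · sqrt(2π·20n) / 3
        = (sqrt(2π·20n) / 3) · (20n/(3e))^(20n).
This matches Γ(20n+1)/3^(20n+1) with Stirling applied to Γ.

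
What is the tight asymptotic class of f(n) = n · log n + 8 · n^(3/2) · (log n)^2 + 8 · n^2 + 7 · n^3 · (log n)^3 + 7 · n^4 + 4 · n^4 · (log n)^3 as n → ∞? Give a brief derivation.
f(n) ∈ Θ(n^4 · (log n)^3)

Compare the terms by growth order. For large n, n^a · (log n)^b dominates n^a' · (log n)^b' iff a > a', or (a = a' and b > b'). Ranking the 6 terms shows the dominant one is 4 · n^4 · (log n)^3. Hence f(n) ∈ Θ(n^4 · (log n)^3).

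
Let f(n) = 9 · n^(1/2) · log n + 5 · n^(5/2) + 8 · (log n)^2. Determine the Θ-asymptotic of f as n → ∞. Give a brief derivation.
f(n) ∈ Θ(n^(5/2))

Compare the terms by growth order. For large n, n^a · (log n)^b dominates n^a' · (log n)^b' iff a > a', or (a = a' and b > b'). Ranking the 3 terms shows the dominant one is 5 · n^(5/2). Hence f(n) ∈ Θ(n^(5/2)).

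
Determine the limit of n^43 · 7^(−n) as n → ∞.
lim = 0

Exponentials with base > 1 dominate every fixed polynomial: for any fixed c, n^c / 7^n → 0 as n → ∞ (e.g. by the ratio test, or by writing 7^n = e^(n ln 7) and noting e^(n ln 7) / n^c → ∞). Hence n^43 · 7^(−n) = n^43 / 7^n → 0.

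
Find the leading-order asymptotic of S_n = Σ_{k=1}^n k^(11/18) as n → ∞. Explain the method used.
S_n ~ (18/29) · n^(29/18)

Integral comparison: Σ_{k=1}^n k^(11/18) = ∫_0^n x^(11/18) dx + O(n^(11/18)). The integral is n^(1 + 11/18) / (1 + 11/18) = n^((11+18)/18) / ((11+18)/18) = (18/29) · n^(29/18).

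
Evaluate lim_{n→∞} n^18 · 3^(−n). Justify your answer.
lim = 0

Exponentials with base > 1 dominate every fixed polynomial: for any fixed c, n^c / 3^n → 0 as n → ∞ (e.g. by the ratio test, or by writing 3^n = e^(n ln 3) and noting e^(n ln 3) / n^c → ∞). Hence n^18 · 3^(−n) = n^18 / 3^n → 0.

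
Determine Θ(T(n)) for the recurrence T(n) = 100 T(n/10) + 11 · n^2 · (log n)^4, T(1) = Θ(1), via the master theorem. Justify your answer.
T(n) = Θ(n^2 · (log n)^5)

Here log_10 100 = 2 and f(n) = 11 · n^2 · (log n)^4 = Θ(n^(log_10 100) · (log n)^4). This is the extended Case 2 of the master theorem (f matches the critical exponent up to log factors), giving T(n) = Θ(n^(log_10 100) · (log n)^(4+1)) = Θ(n^2 · (log n)^5).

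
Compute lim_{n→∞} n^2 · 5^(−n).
lim = 0

Exponentials with base > 1 dominate every fixed polynomial: for any fixed c, n^c / 5^n → 0 as n → ∞ (e.g. by the ratio test, or by writing 5^n = e^(n ln 5) and noting e^(n ln 5) / n^c → ∞). Hence n^2 · 5^(−n) = n^2 / 5^n → 0.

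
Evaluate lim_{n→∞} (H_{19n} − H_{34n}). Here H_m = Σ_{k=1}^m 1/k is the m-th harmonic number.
lim = ln(19/34)

Euler-Maclaurin gives H_m = ln m + γ + 1/(2m) + O(1/m^2). The γ and O(1/m) terms cancel in the difference:
  H_{19n} − H_{34n} = ln(19n) − ln(34n) + O(1/n) = ln(19/34) + O(1/n).
Hence the limit is ln(19/34).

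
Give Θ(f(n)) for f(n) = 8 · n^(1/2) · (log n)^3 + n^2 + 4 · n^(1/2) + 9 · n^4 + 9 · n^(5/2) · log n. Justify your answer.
f(n) ∈ Θ(n^4)

Compare the terms by growth order. For large n, n^a · (log n)^b dominates n^a' · (log n)^b' iff a > a', or (a = a' and b > b'). Ranking the 5 terms shows the dominant one is 9 · n^4. Hence f(n) ∈ Θ(n^4).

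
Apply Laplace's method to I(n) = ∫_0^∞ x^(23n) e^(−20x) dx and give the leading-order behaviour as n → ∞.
I(n) ~ (sqrt(2π·23n) / 20) · (23n/(20e))^(23n)

Write the integrand as exp(23n ln x − 20x) and set f(x) = 23n ln x − 20x. Then f'(x) = 23n/x − 20 = 0 at x* = 23n/20, and f''(x*) = −23n/x*^2 = −20^2/(23n). Laplace's method (interior maximum) gives
  I(n) ~ e^(f(x*)) · sqrt(2π / |f''(x*)|)
        = exp(23n ln(23n/20) − 23n) · sqrt(2π · 23n / 20^2)
        = (23n/20)^(23n) e^(−23n) · sqrt(2π·23n) / 20
        = (sqrt(2π·23n) / 20) · (23n/(20e))^(23n).
This matches Γ(23n+1)/20^(23n+1) with Stirling applied to Γ.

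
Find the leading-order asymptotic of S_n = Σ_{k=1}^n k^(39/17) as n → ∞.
S_n ~ (17/56) · n^(56/17)

Integral comparison: Σ_{k=1}^n k^(39/17) = ∫_0^n x^(39/17) dx + O(n^(39/17)). The integral is n^(1 + 39/17) / (1 + 39/17) = n^((39+17)/17) / ((39+17)/17) = (17/56) · n^(56/17).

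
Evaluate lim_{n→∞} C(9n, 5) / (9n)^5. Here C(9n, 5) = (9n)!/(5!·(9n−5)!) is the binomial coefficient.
lim = 1/5! = 1/120

With N = 9n → ∞: C(N, 5) / N^5 = [N(N−1)…(N−4)] / (5! · N^5) = (1/5!) · 1 · (1 − 1/(9n)) · (1 − 2/(9n)) · (1 − 3/(9n)) · (1 − 4/(9n)). Each factor → 1 as N → ∞, so the limit is 1/5! = 1/120.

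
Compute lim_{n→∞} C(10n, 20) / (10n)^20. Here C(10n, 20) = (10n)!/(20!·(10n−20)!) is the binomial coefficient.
lim = 1/20! = 1/2432902008176640000

With N = 10n → ∞: C(N, 20) / N^20 = [N(N−1)…(N−19)] / (20! · N^20) = (1/20!) · 1 · (1 − 1/(10n)) · … · (1 − 19/(10n)). Each factor → 1 as N → ∞, so the limit is 1/20! = 1/2432902008176640000.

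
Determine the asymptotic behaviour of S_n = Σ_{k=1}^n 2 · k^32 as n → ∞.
S_n ~ 2 · n^33 / 33

By integral comparison (Euler-Maclaurin), Σ_{k=1}^n 2 · k^32 = 2 · ∫_0^n x^32 dx + O(n^32) = 2 · n^33/33 + O(n^32). (Equivalently, Faulhaber's formula gives the same leading term.)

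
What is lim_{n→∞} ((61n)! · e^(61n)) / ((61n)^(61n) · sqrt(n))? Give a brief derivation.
lim = sqrt(2π·61)

Stirling: (61n)! ~ sqrt(2π·61n) · (61n/e)^(61n). Hence
  (61n)! · e^(61n) / (61n)^(61n) ~ sqrt(2π·61n).
Dividing by sqrt(n): sqrt(2π·61n) / sqrt(n) = sqrt(2π·61) · n^((1−1)/2), so the limit is sqrt(2π·61).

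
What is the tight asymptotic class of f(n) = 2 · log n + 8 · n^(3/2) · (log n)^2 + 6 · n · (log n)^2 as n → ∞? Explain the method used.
f(n) ∈ Θ(n^(3/2) · (log n)^2)

Compare the terms by growth order. For large n, n^a · (log n)^b dominates n^a' · (log n)^b' iff a > a', or (a = a' and b > b'). Ranking the 3 terms shows the dominant one is 8 · n^(3/2) · (log n)^2. Hence f(n) ∈ Θ(n^(3/2) · (log n)^2).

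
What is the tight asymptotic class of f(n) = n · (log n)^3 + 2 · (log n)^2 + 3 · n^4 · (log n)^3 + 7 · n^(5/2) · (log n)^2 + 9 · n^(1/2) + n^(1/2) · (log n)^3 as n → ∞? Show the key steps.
f(n) ∈ Θ(n^4 · (log n)^3)

Compare the terms by growth order. For large n, n^a · (log n)^b dominates n^a' · (log n)^b' iff a > a', or (a = a' and b > b'). Ranking the 6 terms shows the dominant one is 3 · n^4 · (log n)^3. Hence f(n) ∈ Θ(n^4 · (log n)^3).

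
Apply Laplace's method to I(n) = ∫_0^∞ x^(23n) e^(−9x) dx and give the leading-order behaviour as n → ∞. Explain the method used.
I(n) ~ (sqrt(2π·23n) / 9) · (23n/(9e))^(23n)

Write the integrand as exp(23n ln x − 9x) and set f(x) = 23n ln x − 9x. Then f'(x) = 23n/x − 9 = 0 at x* = 23n/9, and f''(x*) = −23n/x*^2 = −9^2/(23n). Laplace's method (interior maximum) gives
  I(n) ~ e^(f(x*)) · sqrt(2π / |f''(x*)|)
        = exp(23n ln(23n/9) − 23n) · sqrt(2π · 23n / 9^2)
        = (23n/9)^(23n) e^(−23n) · sqrt(2π·23n) / 9
        = (sqrt(2π·23n) / 9) · (23n/(9e))^(23n).
This matches Γ(23n+1)/9^(23n+1) with Stirling applied to Γ.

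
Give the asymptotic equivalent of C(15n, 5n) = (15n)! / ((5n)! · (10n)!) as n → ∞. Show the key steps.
C(15n, 5n) ~ (27/4)^(5n) · sqrt(3/(4π·5n))

Write N = 5n. Apply Stirling to each factorial:
  (3N)! ~ sqrt(2π·3N) · (3N/e)^(3N),
  N! ~ sqrt(2π N) · (N/e)^N,
  (2N)! ~ sqrt(2π·2N) · (2N/e)^(2N).
The exponential factors combine to (3N)^(3N) / (N^N · (2N)^(2N)) = 3^(3N)/2^(2N) = (3^3/2^2)^N = (27/4)^N.
The square-root prefactors combine to sqrt(2π·3N) / (sqrt(2π N)·sqrt(2π·2N)) = sqrt(3 / (2π·2·N)) = sqrt(3/(4π·5n)).
Substituting N = 5n: C(15n, 5n) ~ (27/4)^(5n) · sqrt(3/(4π·5n)).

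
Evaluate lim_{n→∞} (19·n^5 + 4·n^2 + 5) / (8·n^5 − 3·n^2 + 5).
lim = 19/8

For large n the leading n^5 terms dominate both numerator and denominator. Dividing top and bottom by n^5, every other term tends to 0, leaving 19/8.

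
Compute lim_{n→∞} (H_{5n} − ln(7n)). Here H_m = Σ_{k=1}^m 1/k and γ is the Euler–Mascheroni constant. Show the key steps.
lim = ln(5/7) + γ

By Euler-Maclaurin, H_m = ln m + γ + O(1/m). So
  H_{5n} − ln(7n) = ln(5n) + γ − ln(7n) + O(1/n)
                       = ln(5/7) + γ + O(1/n).
Hence the limit is ln(5/7) + γ.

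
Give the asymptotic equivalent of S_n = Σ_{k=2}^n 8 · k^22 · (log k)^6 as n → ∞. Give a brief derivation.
S_n ~ 8 · n^23 · (log n)^6 / 23

By integral comparison, S_n = ∫_1^n 8 · x^22 · (log x)^6 dx + O(n^22 · (log n)^6). For the integral, the leading term of ∫_1^n x^22 (log x)^6 dx is n^23/23 · (log n)^6 (by repeated integration by parts; each step lowers the log-exponent and produces a relatively O(1/log n) correction). Hence S_n ~ 8 · n^23 · (log n)^6 / 23.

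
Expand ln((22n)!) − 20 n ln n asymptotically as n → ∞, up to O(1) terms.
ln((22n)!) − 20 n ln n = 2 n ln n + 22(ln 22 − 1) n + (1/2) ln(2π·22n) + O(1/n)

Stirling: ln((22n)!) = 22n ln(22n) − 22n + (1/2) ln(2π·22n) + O(1/n).
Expand 22n ln(22n) = 22n (ln n + ln 22) = 22n ln n + 22n ln 22.
Subtract 20n ln n: leading term is (22 − 20) n ln n = 2 n ln n. The next term is 22n ln 22 − 22n = 22(ln 22 − 1) n. Then the (1/2) ln(2π·22n) correction.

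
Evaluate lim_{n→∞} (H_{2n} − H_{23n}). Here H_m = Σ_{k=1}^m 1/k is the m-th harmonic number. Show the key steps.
lim = ln(2/23)

Euler-Maclaurin gives H_m = ln m + γ + 1/(2m) + O(1/m^2). The γ and O(1/m) terms cancel in the difference:
  H_{2n} − H_{23n} = ln(2n) − ln(23n) + O(1/n) = ln(2/23) + O(1/n).
Hence the limit is ln(2/23).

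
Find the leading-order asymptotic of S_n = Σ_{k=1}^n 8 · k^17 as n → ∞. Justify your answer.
S_n ~ 4 · n^18 / 9

By integral comparison (Euler-Maclaurin), Σ_{k=1}^n 8 · k^17 = 8 · ∫_0^n x^17 dx + O(n^17) = 8 · n^18/18 = 4 · n^18 / 9 + O(n^17). (Equivalently, Faulhaber's formula gives the same leading term.)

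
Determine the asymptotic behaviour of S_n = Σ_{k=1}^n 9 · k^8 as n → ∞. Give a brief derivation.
S_n ~ n^9

By integral comparison (Euler-Maclaurin), Σ_{k=1}^n 9 · k^8 = 9 · ∫_0^n x^8 dx + O(n^8) = 9 · n^9/9 = n^9 + O(n^8). (Equivalently, Faulhaber's formula gives the same leading term.)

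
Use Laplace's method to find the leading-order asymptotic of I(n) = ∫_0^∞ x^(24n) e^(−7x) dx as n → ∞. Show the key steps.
I(n) ~ (sqrt(2π·24n) / 7) · (24n/(7e))^(24n)

Write the integrand as exp(24n ln x − 7x) and set f(x) = 24n ln x − 7x. Then f'(x) = 24n/x − 7 = 0 at x* = 24n/7, and f''(x*) = −24n/x*^2 = −7^2/(24n). Laplace's method (interior maximum) gives
  I(n) ~ e^(f(x*)) · sqrt(2π / |f''(x*)|)
        = exp(24n ln(24n/7) − 24n) · sqrt(2π · 24n / 7^2)
        = (24n/7)^(24n) e^(−24n) · sqrt(2π·24n) / 7
        = (sqrt(2π·24n) / 7) · (24n/(7e))^(24n).
This matches Γ(24n+1)/7^(24n+1) with Stirling applied to Γ.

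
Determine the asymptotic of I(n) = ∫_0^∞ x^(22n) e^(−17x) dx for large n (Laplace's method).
I(n) ~ (sqrt(2π·22n) / 17) · (22n/(17e))^(22n)

Write the integrand as exp(22n ln x − 17x) and set f(x) = 22n ln x − 17x. Then f'(x) = 22n/x − 17 = 0 at x* = 22n/17, and f''(x*) = −22n/x*^2 = −17^2/(22n). Laplace's method (interior maximum) gives
  I(n) ~ e^(f(x*)) · sqrt(2π / |f''(x*)|)
        = exp(22n ln(22n/17) − 22n) · sqrt(2π · 22n / 17^2)
        = (22n/17)^(22n) e^(−22n) · sqrt(2π·22n) / 17
        = (sqrt(2π·22n) / 17) · (22n/(17e))^(22n).
This matches Γ(22n+1)/17^(22n+1) with Stirling applied to Γ.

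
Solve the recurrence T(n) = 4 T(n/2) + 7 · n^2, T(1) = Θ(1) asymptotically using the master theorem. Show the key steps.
T(n) = Θ(n^2 log n)

log_2 4 = 2, and f(n) = 7 · n^2 = Θ(n^(log_2 4)). This is Case 2 of the master theorem: T(n) = Θ(f(n) · log n) = Θ(n^2 log n).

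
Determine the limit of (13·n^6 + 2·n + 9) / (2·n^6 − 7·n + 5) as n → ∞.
lim = 13/2

For large n the leading n^6 terms dominate both numerator and denominator. Dividing top and bottom by n^6, every other term tends to 0, leaving 13/2.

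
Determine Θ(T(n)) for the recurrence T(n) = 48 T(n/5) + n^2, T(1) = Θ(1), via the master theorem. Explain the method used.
T(n) = Θ(n^(log_5 48))

Master theorem: compare f(n) = n^2 to n^(log_5 48) where log_5 48 ≈ 2.405. Since 2 < log_5 48, we have f(n) = O(n^(log_5 48 − ε)) for some ε > 0 — Case 1. Hence T(n) = Θ(n^(log_5 48)).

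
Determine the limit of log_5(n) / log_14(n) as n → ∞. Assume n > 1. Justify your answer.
lim = ln(14) / ln(5) = log_5(14)

Change of base: log_5(n) = ln n / ln 5 and log_14(n) = ln n / ln 14. The ratio is (ln n / ln 5) · (ln 14 / ln n) = ln 14 / ln 5, a constant independent of n. So the limit is ln 14 / ln 5 = log_5(14).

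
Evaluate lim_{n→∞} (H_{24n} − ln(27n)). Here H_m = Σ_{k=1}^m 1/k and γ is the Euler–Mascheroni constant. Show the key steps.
lim = ln(8/9) + γ

By Euler-Maclaurin, H_m = ln m + γ + O(1/m). So
  H_{24n} − ln(27n) = ln(24n) + γ − ln(27n) + O(1/n)
                       = ln(24/27) + γ + O(1/n).
Hence the limit is ln(24/27) + γ (= ln(8/9)).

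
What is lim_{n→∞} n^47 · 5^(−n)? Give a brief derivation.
lim = 0

Exponentials with base > 1 dominate every fixed polynomial: for any fixed c, n^c / 5^n → 0 as n → ∞ (e.g. by the ratio test, or by writing 5^n = e^(n ln 5) and noting e^(n ln 5) / n^c → ∞). Hence n^47 · 5^(−n) = n^47 / 5^n → 0.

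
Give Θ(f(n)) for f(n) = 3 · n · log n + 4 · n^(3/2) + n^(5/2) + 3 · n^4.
f(n) ∈ Θ(n^4)

Compare the terms by growth order. For large n, n^a · (log n)^b dominates n^a' · (log n)^b' iff a > a', or (a = a' and b > b'). Ranking the 4 terms shows the dominant one is 3 · n^4. Hence f(n) ∈ Θ(n^4).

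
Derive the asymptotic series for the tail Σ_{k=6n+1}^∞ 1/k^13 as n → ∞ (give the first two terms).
Σ_{k>6n} 1/k^13 = 1/(12 · (6n)^12) − 1/(2 · (6n)^13) + O(1/(6n)^14)

Compare to the integral: ∫_{6n}^∞ x^(−13) dx = [−x^(−12)/12]_{6n}^∞ = 1/((13−1)·(6n)^12). The Euler-Maclaurin correction adds −f(6n)/2 = −1/(2·(6n)^13). Euler-Maclaurin then gives
  Σ_{k>6n} 1/k^13 = ∫_{6n}^∞ dx/x^13 − 1/(2·(6n)^13) + O(1/(6n)^14).
(Equivalently this is ζ(13) − Σ_{k≤6n} 1/k^13.)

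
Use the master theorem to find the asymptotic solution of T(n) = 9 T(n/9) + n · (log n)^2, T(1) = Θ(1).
T(n) = Θ(n · (log n)^3)

Here log_9 9 = 1 and f(n) = n · (log n)^2 = Θ(n^(log_9 9) · (log n)^2). This is the extended Case 2 of the master theorem (f matches the critical exponent up to log factors), giving T(n) = Θ(n^(log_9 9) · (log n)^(2+1)) = Θ(n · (log n)^3).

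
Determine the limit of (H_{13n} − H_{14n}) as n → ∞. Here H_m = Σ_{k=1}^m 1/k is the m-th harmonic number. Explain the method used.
lim = ln(13/14)

Euler-Maclaurin gives H_m = ln m + γ + 1/(2m) + O(1/m^2). The γ and O(1/m) terms cancel in the difference:
  H_{13n} − H_{14n} = ln(13n) − ln(14n) + O(1/n) = ln(13/14) + O(1/n).
Hence the limit is ln(13/14).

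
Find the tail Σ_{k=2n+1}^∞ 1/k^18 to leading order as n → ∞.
Σ_{k>2n} 1/k^18 ~ 1/(17 · (2n)^17)

Compare to the integral: ∫_{2n}^∞ x^(−18) dx = [−x^(−17)/17]_{2n}^∞ = 1/((18−1)·(2n)^17). Euler-Maclaurin then gives
  Σ_{k>2n} 1/k^18 = ∫_{2n}^∞ dx/x^18 − 1/(2·(2n)^18) + O(1/(2n)^19).
(Equivalently this is ζ(18) − Σ_{k≤2n} 1/k^18.)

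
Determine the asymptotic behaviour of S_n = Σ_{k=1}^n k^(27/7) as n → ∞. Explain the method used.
S_n ~ (7/34) · n^(34/7)

Integral comparison: Σ_{k=1}^n k^(27/7) = ∫_0^n x^(27/7) dx + O(n^(27/7)). The integral is n^(1 + 27/7) / (1 + 27/7) = n^((27+7)/7) / ((27+7)/7) = (7/34) · n^(34/7).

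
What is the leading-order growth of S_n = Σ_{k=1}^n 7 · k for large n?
S_n ~ 7 · n^2 / 2

By integral comparison (Euler-Maclaurin), Σ_{k=1}^n 7 · k = 7 · ∫_0^n x^1 dx + O(n) = 7 · n^2/2 + O(n). (Equivalently, Faulhaber's formula gives the same leading term.)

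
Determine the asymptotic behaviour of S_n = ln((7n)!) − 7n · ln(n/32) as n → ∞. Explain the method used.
S_n ~ 7n · (ln 224 − 1) + O(ln n)

Stirling: ln((7n)!) = 7n ln(7n) − 7n + O(ln n).
  S_n = 7n ln(7n) − 7n − 7n ln(n/32) + O(ln n)
      = 7n ln(7n) − 7n ln n + 7n ln 32 − 7n + O(ln n)
      = 7n ln 7 + 7n ln 32 − 7n + O(ln n)
      = 7n (ln 224 − 1) + O(ln n).
Numerically ln(224) − 1 ≈ 4.4116.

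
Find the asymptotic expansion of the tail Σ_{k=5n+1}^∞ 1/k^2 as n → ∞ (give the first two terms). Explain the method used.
Σ_{k>5n} 1/k^2 = 1/(1 · (5n)) − 1/(2 · (5n)^2) + O(1/(5n)^3)

Compare to the integral: ∫_{5n}^∞ x^(−2) dx = [−x^(−1)/1]_{5n}^∞ = 1/((2−1)·(5n)). The Euler-Maclaurin correction adds −f(5n)/2 = −1/(2·(5n)^2). Euler-Maclaurin then gives
  Σ_{k>5n} 1/k^2 = ∫_{5n}^∞ dx/x^2 − 1/(2·(5n)^2) + O(1/(5n)^3).
(Equivalently this is ζ(2) − Σ_{k≤5n} 1/k^2.)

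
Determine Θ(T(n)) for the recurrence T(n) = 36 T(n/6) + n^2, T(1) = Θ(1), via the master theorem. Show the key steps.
T(n) = Θ(n^2 log n)

log_6 36 = 2, and f(n) = n^2 = Θ(n^(log_6 36)). This is Case 2 of the master theorem: T(n) = Θ(f(n) · log n) = Θ(n^2 log n).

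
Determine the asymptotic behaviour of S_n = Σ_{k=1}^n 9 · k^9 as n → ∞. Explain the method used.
S_n ~ 9 · n^10 / 10

By integral comparison (Euler-Maclaurin), Σ_{k=1}^n 9 · k^9 = 9 · ∫_0^n x^9 dx + O(n^9) = 9 · n^10/10 + O(n^9). (Equivalently, Faulhaber's formula gives the same leading term.)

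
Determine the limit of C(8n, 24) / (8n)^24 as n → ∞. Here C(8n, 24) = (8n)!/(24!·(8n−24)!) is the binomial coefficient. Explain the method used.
lim = 1/24! = 1/620448401733239439360000

With N = 8n → ∞: C(N, 24) / N^24 = [N(N−1)…(N−23)] / (24! · N^24) = (1/24!) · 1 · (1 − 1/(8n)) · … · (1 − 23/(8n)). Each factor → 1 as N → ∞, so the limit is 1/24! = 1/620448401733239439360000.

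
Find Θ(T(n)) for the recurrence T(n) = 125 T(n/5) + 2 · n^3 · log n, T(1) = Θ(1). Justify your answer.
T(n) = Θ(n^3 · (log n)^2)

Here log_5 125 = 3 and f(n) = 2 · n^3 · log n = Θ(n^(log_5 125) · (log n)^1). This is the extended Case 2 of the master theorem (f matches the critical exponent up to log factors), giving T(n) = Θ(n^(log_5 125) · (log n)^(1+1)) = Θ(n^3 · (log n)^2).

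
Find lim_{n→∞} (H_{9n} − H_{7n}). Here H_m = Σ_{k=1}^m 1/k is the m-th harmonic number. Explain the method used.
lim = ln(9/7)

Euler-Maclaurin gives H_m = ln m + γ + 1/(2m) + O(1/m^2). The γ and O(1/m) terms cancel in the difference:
  H_{9n} − H_{7n} = ln(9n) − ln(7n) + O(1/n) = ln(9/7) + O(1/n).
Hence the limit is ln(9/7).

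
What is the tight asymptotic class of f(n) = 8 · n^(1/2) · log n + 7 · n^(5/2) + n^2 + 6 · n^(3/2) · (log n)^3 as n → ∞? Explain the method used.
f(n) ∈ Θ(n^(5/2))

Compare the terms by growth order. For large n, n^a · (log n)^b dominates n^a' · (log n)^b' iff a > a', or (a = a' and b > b'). Ranking the 4 terms shows the dominant one is 7 · n^(5/2). Hence f(n) ∈ Θ(n^(5/2)).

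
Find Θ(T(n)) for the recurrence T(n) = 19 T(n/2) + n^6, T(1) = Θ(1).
T(n) = Θ(n^6)

log_2 19 ≈ 4.248. f(n) = n^6 dominates n^(log_2 19) since 6 > 4.248, and the regularity condition a·f(n/b) = 19·(n/2)^6 = (19/64)·n^6 ≤ c·f(n) holds with c = 19/64 ≈ 0.297 < 1. So this is Case 3: T(n) = Θ(f(n)) = Θ(n^6).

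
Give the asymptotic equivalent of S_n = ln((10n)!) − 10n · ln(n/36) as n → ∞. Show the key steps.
S_n ~ 10n · (ln 360 − 1) + O(ln n)

Stirling: ln((10n)!) = 10n ln(10n) − 10n + O(ln n).
  S_n = 10n ln(10n) − 10n − 10n ln(n/36) + O(ln n)
      = 10n ln(10n) − 10n ln n + 10n ln 36 − 10n + O(ln n)
      = 10n ln 10 + 10n ln 36 − 10n + O(ln n)
      = 10n (ln 360 − 1) + O(ln n).
Numerically ln(360) − 1 ≈ 4.8861.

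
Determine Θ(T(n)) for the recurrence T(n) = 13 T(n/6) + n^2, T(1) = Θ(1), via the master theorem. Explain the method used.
T(n) = Θ(n^2)

log_6 13 ≈ 1.432. f(n) = n^2 dominates n^(log_6 13) since 2 > 1.432, and the regularity condition a·f(n/b) = 13·(n/6)^2 = (13/36)·n^2 ≤ c·f(n) holds with c = 13/36 ≈ 0.361 < 1. So this is Case 3: T(n) = Θ(f(n)) = Θ(n^2).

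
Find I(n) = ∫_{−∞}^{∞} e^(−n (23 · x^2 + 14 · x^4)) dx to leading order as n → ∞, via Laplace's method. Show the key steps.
I(n) ~ sqrt(π/(23n))

φ(x) = 23 · x^2 + 14 · x^4 has its unique global minimum at x* = 0 (since φ'(x) = 46x + 56x^3 = 0 only at x = 0 for real x with both coefficients positive, and φ → ∞ as |x| → ∞). At x* = 0, φ(0) = 0 and φ''(0) = 46. Laplace's method then gives
  I(n) ~ sqrt(2π / (n · φ''(0))) · e^(−n φ(0)) = sqrt(2π / (46n)) = sqrt(π/(23n)).
The 14 · x^4 term contributes only at subleading order (an O(1/n) relative correction).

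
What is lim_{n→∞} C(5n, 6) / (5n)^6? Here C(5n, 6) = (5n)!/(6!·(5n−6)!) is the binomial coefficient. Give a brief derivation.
lim = 1/6! = 1/720

With N = 5n → ∞: C(N, 6) / N^6 = [N(N−1)…(N−5)] / (6! · N^6) = (1/6!) · 1 · (1 − 1/(5n)) · … · (1 − 5/(5n)). Each factor → 1 as N → ∞, so the limit is 1/6! = 1/720.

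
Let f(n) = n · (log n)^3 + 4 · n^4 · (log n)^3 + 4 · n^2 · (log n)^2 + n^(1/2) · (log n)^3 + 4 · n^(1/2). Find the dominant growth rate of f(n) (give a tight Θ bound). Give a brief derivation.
f(n) ∈ Θ(n^4 · (log n)^3)

Compare the terms by growth order. For large n, n^a · (log n)^b dominates n^a' · (log n)^b' iff a > a', or (a = a' and b > b'). Ranking the 5 terms shows the dominant one is 4 · n^4 · (log n)^3. Hence f(n) ∈ Θ(n^4 · (log n)^3).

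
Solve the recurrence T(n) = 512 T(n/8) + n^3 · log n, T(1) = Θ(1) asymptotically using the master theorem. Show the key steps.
T(n) = Θ(n^3 · (log n)^2)

Here log_8 512 = 3 and f(n) = n^3 · log n = Θ(n^(log_8 512) · (log n)^1). This is the extended Case 2 of the master theorem (f matches the critical exponent up to log factors), giving T(n) = Θ(n^(log_8 512) · (log n)^(1+1)) = Θ(n^3 · (log n)^2).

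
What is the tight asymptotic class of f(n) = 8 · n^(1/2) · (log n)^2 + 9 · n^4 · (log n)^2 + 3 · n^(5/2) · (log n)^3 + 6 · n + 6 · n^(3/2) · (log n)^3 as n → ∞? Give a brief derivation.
f(n) ∈ Θ(n^4 · (log n)^2)

Compare the terms by growth order. For large n, n^a · (log n)^b dominates n^a' · (log n)^b' iff a > a', or (a = a' and b > b'). Ranking the 5 terms shows the dominant one is 9 · n^4 · (log n)^2. Hence f(n) ∈ Θ(n^4 · (log n)^2).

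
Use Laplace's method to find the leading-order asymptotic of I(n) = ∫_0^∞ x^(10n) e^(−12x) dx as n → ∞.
I(n) ~ (sqrt(2π·10n) / 12) · (10n/(12e))^(10n)

Write the integrand as exp(10n ln x − 12x) and set f(x) = 10n ln x − 12x. Then f'(x) = 10n/x − 12 = 0 at x* = 10n/12, and f''(x*) = −10n/x*^2 = −12^2/(10n). Laplace's method (interior maximum) gives
  I(n) ~ e^(f(x*)) · sqrt(2π / |f''(x*)|)
        = exp(10n ln(10n/12) − 10n) · sqrt(2π · 10n / 12^2)
        = (10n/12)^(10n) e^(−10n) · sqrt(2π·10n) / 12
        = (sqrt(2π·10n) / 12) · (10n/(12e))^(10n).
This matches Γ(10n+1)/12^(10n+1) with Stirling applied to Γ.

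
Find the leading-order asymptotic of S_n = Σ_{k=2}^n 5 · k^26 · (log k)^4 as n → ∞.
S_n ~ 5 · n^27 · (log n)^4 / 27

By integral comparison, S_n = ∫_1^n 5 · x^26 · (log x)^4 dx + O(n^26 · (log n)^4). For the integral, the leading term of ∫_1^n x^26 (log x)^4 dx is n^27/27 · (log n)^4 (by repeated integration by parts; each step lowers the log-exponent and produces a relatively O(1/log n) correction). Hence S_n ~ 5 · n^27 · (log n)^4 / 27.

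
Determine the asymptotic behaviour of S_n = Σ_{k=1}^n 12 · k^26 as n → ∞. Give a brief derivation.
S_n ~ 4 · n^27 / 9

By integral comparison (Euler-Maclaurin), Σ_{k=1}^n 12 · k^26 = 12 · ∫_0^n x^26 dx + O(n^26) = 12 · n^27/27 = 4 · n^27 / 9 + O(n^26). (Equivalently, Faulhaber's formula gives the same leading term.)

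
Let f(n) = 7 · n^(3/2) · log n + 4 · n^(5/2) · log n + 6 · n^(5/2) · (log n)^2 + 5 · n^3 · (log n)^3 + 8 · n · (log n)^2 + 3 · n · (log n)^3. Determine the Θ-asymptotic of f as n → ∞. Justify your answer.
f(n) ∈ Θ(n^3 · (log n)^3)

Compare the terms by growth order. For large n, n^a · (log n)^b dominates n^a' · (log n)^b' iff a > a', or (a = a' and b > b'). Ranking the 6 terms shows the dominant one is 5 · n^3 · (log n)^3. Hence f(n) ∈ Θ(n^3 · (log n)^3).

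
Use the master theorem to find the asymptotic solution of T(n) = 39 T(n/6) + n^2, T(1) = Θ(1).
T(n) = Θ(n^(log_6 39))

Master theorem: compare f(n) = n^2 to n^(log_6 39) where log_6 39 ≈ 2.045. Since 2 < log_6 39, we have f(n) = O(n^(log_6 39 − ε)) for some ε > 0 — Case 1. Hence T(n) = Θ(n^(log_6 39)).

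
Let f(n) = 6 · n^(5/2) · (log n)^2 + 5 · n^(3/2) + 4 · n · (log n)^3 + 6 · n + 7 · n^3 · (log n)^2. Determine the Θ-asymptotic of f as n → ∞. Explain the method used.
f(n) ∈ Θ(n^3 · (log n)^2)

Compare the terms by growth order. For large n, n^a · (log n)^b dominates n^a' · (log n)^b' iff a > a', or (a = a' and b > b'). Ranking the 5 terms shows the dominant one is 7 · n^3 · (log n)^2. Hence f(n) ∈ Θ(n^3 · (log n)^2).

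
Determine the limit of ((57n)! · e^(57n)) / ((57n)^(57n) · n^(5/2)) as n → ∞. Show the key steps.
lim = 0

Stirling: (57n)! ~ sqrt(2π·57n) · (57n/e)^(57n). Hence
  (57n)! · e^(57n) / (57n)^(57n) ~ sqrt(2π·57n).
Dividing by n^(5/2): sqrt(2π·57n) / n^(5/2) = sqrt(2π·57) · n^((1−5)/2), so the expression behaves like sqrt(2π·57) · n^((1−5)/2) → 0.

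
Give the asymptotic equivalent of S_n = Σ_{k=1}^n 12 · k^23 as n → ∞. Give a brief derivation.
S_n ~ n^24 / 2

By integral comparison (Euler-Maclaurin), Σ_{k=1}^n 12 · k^23 = 12 · ∫_0^n x^23 dx + O(n^23) = 12 · n^24/24 = n^24 / 2 + O(n^23). (Equivalently, Faulhaber's formula gives the same leading term.)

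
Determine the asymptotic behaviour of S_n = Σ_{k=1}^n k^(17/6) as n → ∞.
S_n ~ (6/23) · n^(23/6)

Integral comparison: Σ_{k=1}^n k^(17/6) = ∫_0^n x^(17/6) dx + O(n^(17/6)). The integral is n^(1 + 17/6) / (1 + 17/6) = n^((17+6)/6) / ((17+6)/6) = (6/23) · n^(23/6).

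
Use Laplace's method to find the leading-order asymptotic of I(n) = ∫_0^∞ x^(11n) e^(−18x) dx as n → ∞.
I(n) ~ (sqrt(2π·11n) / 18) · (11n/(18e))^(11n)

Write the integrand as exp(11n ln x − 18x) and set f(x) = 11n ln x − 18x. Then f'(x) = 11n/x − 18 = 0 at x* = 11n/18, and f''(x*) = −11n/x*^2 = −18^2/(11n). Laplace's method (interior maximum) gives
  I(n) ~ e^(f(x*)) · sqrt(2π / |f''(x*)|)
        = exp(11n ln(11n/18) − 11n) · sqrt(2π · 11n / 18^2)
        = (11n/18)^(11n) e^(−11n) · sqrt(2π·11n) / 18
        = (sqrt(2π·11n) / 18) · (11n/(18e))^(11n).
This matches Γ(11n+1)/18^(11n+1) with Stirling applied to Γ.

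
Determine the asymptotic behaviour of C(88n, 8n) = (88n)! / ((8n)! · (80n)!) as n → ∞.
C(88n, 8n) ~ (285311670611/10000000000)^(8n) · sqrt(11/(20π·8n))

Write N = 8n. Apply Stirling to each factorial:
  (11N)! ~ sqrt(2π·11N) · (11N/e)^(11N),
  N! ~ sqrt(2π N) · (N/e)^N,
  (10N)! ~ sqrt(2π·10N) · (10N/e)^(10N).
The exponential factors combine to (11N)^(11N) / (N^N · (10N)^(10N)) = 11^(11N)/10^(10N) = (11^11/10^10)^N = (285311670611/10000000000)^N.
The square-root prefactors combine to sqrt(2π·11N) / (sqrt(2π N)·sqrt(2π·10N)) = sqrt(11 / (2π·10·N)) = sqrt(11/(20π·8n)).
Substituting N = 8n: C(88n, 8n) ~ (285311670611/10000000000)^(8n) · sqrt(11/(20π·8n)).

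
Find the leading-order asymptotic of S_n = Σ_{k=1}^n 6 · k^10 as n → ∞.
S_n ~ 6 · n^11 / 11

By integral comparison (Euler-Maclaurin), Σ_{k=1}^n 6 · k^10 = 6 · ∫_0^n x^10 dx + O(n^10) = 6 · n^11/11 + O(n^10). (Equivalently, Faulhaber's formula gives the same leading term.)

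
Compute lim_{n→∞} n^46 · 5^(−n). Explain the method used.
lim = 0

Exponentials with base > 1 dominate every fixed polynomial: for any fixed c, n^c / 5^n → 0 as n → ∞ (e.g. by the ratio test, or by writing 5^n = e^(n ln 5) and noting e^(n ln 5) / n^c → ∞). Hence n^46 · 5^(−n) = n^46 / 5^n → 0.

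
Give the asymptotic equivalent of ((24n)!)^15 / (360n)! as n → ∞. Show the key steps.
((24n)!)^15/(360n)! ~ ((2π·24n)^(14/2) / sqrt(15)) · 15^(−15·24n)  →  0

Write N = 24n. Stirling: N! ~ sqrt(2π N)(N/e)^N and (15N)! ~ sqrt(2π·15N)·(15N/e)^(15N).
  (N!)^15/(15N)! ~ (2π N)^(15/2) (N/e)^(15N) / [sqrt(2π·15N) (15N/e)^(15N)]
     = (2π N)^(15/2) / sqrt(2π·15N) · (N/(15N))^(15N)
     = (2π N)^((15−1)/2) / sqrt(15) · 15^(−15N).
Since 15^15 > 1, the factor 15^(−15N) decays exponentially, so the ratio → 0. Substituting N = 24n gives the stated form.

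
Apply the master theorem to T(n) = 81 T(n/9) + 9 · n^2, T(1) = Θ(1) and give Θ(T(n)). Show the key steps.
T(n) = Θ(n^2 log n)

log_9 81 = 2, and f(n) = 9 · n^2 = Θ(n^(log_9 81)). This is Case 2 of the master theorem: T(n) = Θ(f(n) · log n) = Θ(n^2 log n).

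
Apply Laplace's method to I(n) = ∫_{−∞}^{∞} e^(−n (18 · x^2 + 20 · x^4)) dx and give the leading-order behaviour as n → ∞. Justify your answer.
I(n) ~ sqrt(π/(18n))

φ(x) = 18 · x^2 + 20 · x^4 has its unique global minimum at x* = 0 (since φ'(x) = 36x + 80x^3 = 0 only at x = 0 for real x with both coefficients positive, and φ → ∞ as |x| → ∞). At x* = 0, φ(0) = 0 and φ''(0) = 36. Laplace's method then gives
  I(n) ~ sqrt(2π / (n · φ''(0))) · e^(−n φ(0)) = sqrt(2π / (36n)) = sqrt(π/(18n)).
The 20 · x^4 term contributes only at subleading order (an O(1/n) relative correction).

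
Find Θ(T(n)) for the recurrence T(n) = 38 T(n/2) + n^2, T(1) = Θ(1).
T(n) = Θ(n^(log_2 38))

Master theorem: compare f(n) = n^2 to n^(log_2 38) where log_2 38 ≈ 5.248. Since 2 < log_2 38, we have f(n) = O(n^(log_2 38 − ε)) for some ε > 0 — Case 1. Hence T(n) = Θ(n^(log_2 38)).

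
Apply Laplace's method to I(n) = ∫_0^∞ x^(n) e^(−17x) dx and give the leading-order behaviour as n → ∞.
I(n) ~ (sqrt(2π·n) / 17) · (n/(17e))^(n)

Write the integrand as exp(n ln x − 17x) and set f(x) = n ln x − 17x. Then f'(x) = n/x − 17 = 0 at x* = n/17, and f''(x*) = −n/x*^2 = −17^2/(n). Laplace's method (interior maximum) gives
  I(n) ~ e^(f(x*)) · sqrt(2π / |f''(x*)|)
        = exp(n ln(n/17) − n) · sqrt(2π · n / 17^2)
        = (n/17)^(n) e^(−n) · sqrt(2π·n) / 17
        = (sqrt(2π·n) / 17) · (n/(17e))^(n).
This matches Γ(n+1)/17^(n+1) with Stirling applied to Γ.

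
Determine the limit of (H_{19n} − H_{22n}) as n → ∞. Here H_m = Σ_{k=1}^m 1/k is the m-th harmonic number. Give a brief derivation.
lim = ln(19/22)

Euler-Maclaurin gives H_m = ln m + γ + 1/(2m) + O(1/m^2). The γ and O(1/m) terms cancel in the difference:
  H_{19n} − H_{22n} = ln(19n) − ln(22n) + O(1/n) = ln(19/22) + O(1/n).
Hence the limit is ln(19/22).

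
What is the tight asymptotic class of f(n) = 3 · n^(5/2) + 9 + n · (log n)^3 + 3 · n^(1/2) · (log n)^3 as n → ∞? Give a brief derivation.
f(n) ∈ Θ(n^(5/2))

Compare the terms by growth order. For large n, n^a · (log n)^b dominates n^a' · (log n)^b' iff a > a', or (a = a' and b > b'). Ranking the 4 terms shows the dominant one is 3 · n^(5/2). Hence f(n) ∈ Θ(n^(5/2)).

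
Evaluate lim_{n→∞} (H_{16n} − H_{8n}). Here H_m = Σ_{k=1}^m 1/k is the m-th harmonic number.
lim = ln(16/8) = ln 2

Euler-Maclaurin gives H_m = ln m + γ + 1/(2m) + O(1/m^2). The γ and O(1/m) terms cancel in the difference:
  H_{16n} − H_{8n} = ln(16n) − ln(8n) + O(1/n) = ln(16/8) + O(1/n).
Hence the limit is ln(16/8) = ln 2.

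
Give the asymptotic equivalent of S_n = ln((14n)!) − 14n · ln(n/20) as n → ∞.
S_n ~ 14n · (ln 280 − 1) + O(ln n)

Stirling: ln((14n)!) = 14n ln(14n) − 14n + O(ln n).
  S_n = 14n ln(14n) − 14n − 14n ln(n/20) + O(ln n)
      = 14n ln(14n) − 14n ln n + 14n ln 20 − 14n + O(ln n)
      = 14n ln 14 + 14n ln 20 − 14n + O(ln n)
      = 14n (ln 280 − 1) + O(ln n).
Numerically ln(280) − 1 ≈ 4.6348.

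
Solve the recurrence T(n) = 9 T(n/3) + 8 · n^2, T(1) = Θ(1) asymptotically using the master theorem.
T(n) = Θ(n^2 log n)

log_3 9 = 2, and f(n) = 8 · n^2 = Θ(n^(log_3 9)). This is Case 2 of the master theorem: T(n) = Θ(f(n) · log n) = Θ(n^2 log n).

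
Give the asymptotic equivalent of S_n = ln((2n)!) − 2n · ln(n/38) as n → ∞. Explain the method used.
S_n ~ 2n · (ln 76 − 1) + O(ln n)

Stirling: ln((2n)!) = 2n ln(2n) − 2n + O(ln n).
  S_n = 2n ln(2n) − 2n − 2n ln(n/38) + O(ln n)
      = 2n ln(2n) − 2n ln n + 2n ln 38 − 2n + O(ln n)
      = 2n ln 2 + 2n ln 38 − 2n + O(ln n)
      = 2n (ln 76 − 1) + O(ln n).
Numerically ln(76) − 1 ≈ 3.3307.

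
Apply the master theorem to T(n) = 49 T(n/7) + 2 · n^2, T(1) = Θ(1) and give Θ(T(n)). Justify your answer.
T(n) = Θ(n^2 log n)

log_7 49 = 2, and f(n) = 2 · n^2 = Θ(n^(log_7 49)). This is Case 2 of the master theorem: T(n) = Θ(f(n) · log n) = Θ(n^2 log n).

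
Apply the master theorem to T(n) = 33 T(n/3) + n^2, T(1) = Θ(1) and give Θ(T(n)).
T(n) = Θ(n^(log_3 33))

Master theorem: compare f(n) = n^2 to n^(log_3 33) where log_3 33 ≈ 3.183. Since 2 < log_3 33, we have f(n) = O(n^(log_3 33 − ε)) for some ε > 0 — Case 1. Hence T(n) = Θ(n^(log_3 33)).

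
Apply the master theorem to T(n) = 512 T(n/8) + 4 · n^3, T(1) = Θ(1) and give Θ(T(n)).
T(n) = Θ(n^3 log n)

log_8 512 = 3, and f(n) = 4 · n^3 = Θ(n^(log_8 512)). This is Case 2 of the master theorem: T(n) = Θ(f(n) · log n) = Θ(n^3 log n).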